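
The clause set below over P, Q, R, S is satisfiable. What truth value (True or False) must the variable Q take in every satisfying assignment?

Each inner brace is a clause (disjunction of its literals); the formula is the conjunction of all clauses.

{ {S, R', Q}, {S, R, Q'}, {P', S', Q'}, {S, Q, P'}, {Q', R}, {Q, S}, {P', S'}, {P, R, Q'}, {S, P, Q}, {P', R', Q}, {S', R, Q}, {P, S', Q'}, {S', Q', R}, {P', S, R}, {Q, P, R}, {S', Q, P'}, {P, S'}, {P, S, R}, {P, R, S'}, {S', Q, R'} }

True

Suppose Q = 0.
From the singleton clause (S), S = 1.
From the singleton clause (P'), P = 0.
Now (P) is unsatisfied and unit — conflict.
So every satisfying assignment has Q = True.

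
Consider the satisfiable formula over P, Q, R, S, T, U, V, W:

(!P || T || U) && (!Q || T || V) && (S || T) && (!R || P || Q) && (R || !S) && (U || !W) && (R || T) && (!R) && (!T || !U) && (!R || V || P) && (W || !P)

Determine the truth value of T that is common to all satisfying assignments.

True

Suppose T = false.
The clause (S) is unit, so S = true.
The clause (R) is unit, so R = true.
Now (!R) is unsatisfied and unit — conflict.
So every satisfying assignment has T = True.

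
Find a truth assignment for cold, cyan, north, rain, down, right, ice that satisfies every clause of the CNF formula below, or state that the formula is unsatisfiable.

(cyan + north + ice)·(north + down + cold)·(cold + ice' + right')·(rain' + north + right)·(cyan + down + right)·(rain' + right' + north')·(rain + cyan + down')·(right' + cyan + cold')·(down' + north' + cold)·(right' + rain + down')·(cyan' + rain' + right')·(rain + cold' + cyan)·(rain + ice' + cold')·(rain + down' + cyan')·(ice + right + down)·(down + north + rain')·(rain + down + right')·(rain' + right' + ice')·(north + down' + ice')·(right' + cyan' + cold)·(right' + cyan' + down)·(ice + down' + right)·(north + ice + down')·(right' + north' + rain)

cold ↦ 1,  cyan ↦ 0,  north ↦ 1,  rain ↦ 1,  down ↦ 1,  right ↦ 0,  ice ↦ 1

Branch on cyan: set cyan = 0.
Branch on north: set north = 1.
Branch on down: set down = 1.
From the singleton clause (rain), rain = 1.
From the singleton clause (right'), right = 0.
From the singleton clause (cold), cold = 1.
From the singleton clause (ice), ice = 1.
This assignment satisfies each clause.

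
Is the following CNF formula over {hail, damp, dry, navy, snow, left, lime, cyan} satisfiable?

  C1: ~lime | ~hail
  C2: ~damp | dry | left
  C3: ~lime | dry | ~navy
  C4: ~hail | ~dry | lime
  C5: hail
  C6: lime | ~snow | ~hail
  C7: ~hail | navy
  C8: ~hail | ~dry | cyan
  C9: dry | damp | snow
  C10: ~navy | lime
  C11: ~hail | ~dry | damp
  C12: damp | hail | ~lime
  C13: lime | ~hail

(hail) alone gives hail = 1.
(~lime) alone gives lime = 0.
But (lime) is also a unit clause — contradiction.
No assignment satisfies every clause.

Unsatisfiable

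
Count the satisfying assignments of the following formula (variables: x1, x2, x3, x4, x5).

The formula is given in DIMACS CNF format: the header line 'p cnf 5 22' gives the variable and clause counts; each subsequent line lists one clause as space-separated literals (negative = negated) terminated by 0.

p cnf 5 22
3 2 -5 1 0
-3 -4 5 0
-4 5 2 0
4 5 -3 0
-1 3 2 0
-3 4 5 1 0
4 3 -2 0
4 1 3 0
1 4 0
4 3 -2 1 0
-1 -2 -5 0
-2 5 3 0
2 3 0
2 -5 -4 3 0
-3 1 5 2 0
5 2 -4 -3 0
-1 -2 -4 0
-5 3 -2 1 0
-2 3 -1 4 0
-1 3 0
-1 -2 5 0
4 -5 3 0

4

There are 2^5 = 32 truth assignments over (x1, x2, x3, x4, x5).
Split on x5. With x5 = True, the clauses containing x5 are satisfied and ¬x5 drops from the rest; 4 of the 2^4 = 16 assignments to the other variables satisfy what remains.
With x5 = False, by the same count on the reduced clause set, 0 assignments work.
(One model: x1=F, x2=F, x3=T, x4=T, x5=T.)
Total: 4 + 0 = 4.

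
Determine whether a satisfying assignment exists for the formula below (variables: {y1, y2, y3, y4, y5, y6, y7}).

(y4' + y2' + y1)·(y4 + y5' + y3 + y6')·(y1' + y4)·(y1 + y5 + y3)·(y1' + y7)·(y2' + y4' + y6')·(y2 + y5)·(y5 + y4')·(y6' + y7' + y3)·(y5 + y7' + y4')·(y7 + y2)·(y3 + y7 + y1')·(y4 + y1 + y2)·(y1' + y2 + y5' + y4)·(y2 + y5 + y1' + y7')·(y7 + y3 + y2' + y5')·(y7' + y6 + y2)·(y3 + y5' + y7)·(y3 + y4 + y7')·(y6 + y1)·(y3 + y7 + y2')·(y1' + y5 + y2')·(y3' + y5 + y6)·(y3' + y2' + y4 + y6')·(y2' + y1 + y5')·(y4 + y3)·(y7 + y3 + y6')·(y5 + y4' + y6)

Try y1 = 1.
From the singleton clause (y4), y4 = 1.
From the singleton clause (y7), y7 = 1.
From the singleton clause (y5), y5 = 1.
Try y2 = 0.
From the singleton clause (y6), y6 = 1.
From the singleton clause (y3), y3 = 1.
This assignment satisfies each clause.
A satisfying assignment: y1 ↦ 1, y2 ↦ 0, y3 ↦ 1, y4 ↦ 1, y5 ↦ 1, y6 ↦ 1, y7 ↦ 1.

Yes, satisfiable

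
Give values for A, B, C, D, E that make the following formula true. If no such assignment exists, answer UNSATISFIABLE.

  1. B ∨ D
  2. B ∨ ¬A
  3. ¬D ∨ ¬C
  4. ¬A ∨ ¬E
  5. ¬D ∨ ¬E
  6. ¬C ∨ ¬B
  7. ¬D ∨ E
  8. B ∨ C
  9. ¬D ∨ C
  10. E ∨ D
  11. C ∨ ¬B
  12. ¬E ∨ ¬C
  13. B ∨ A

UNSATISFIABLE

Branch on B: set B = True.
Unit clause (¬C) forces C = False.
That conflicts with the unit clause (C).
So B must be the other value — set B = False.
Unit clause (D) forces D = True.
Unit clause (¬A) forces A = False.
That conflicts with the unit clause (A).
Either choice for B ends in contradiction.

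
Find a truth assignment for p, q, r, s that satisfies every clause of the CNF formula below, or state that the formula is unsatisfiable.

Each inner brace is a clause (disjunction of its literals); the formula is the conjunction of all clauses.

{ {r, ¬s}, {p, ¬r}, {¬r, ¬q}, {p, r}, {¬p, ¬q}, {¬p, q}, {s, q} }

UNSATISFIABLE

Branch on r: set r = True.
Unit clause (p) forces p = True.
Unit clause (¬q) forces q = False.
That conflicts with the unit clause (q).
So r must be the other value — set r = False.
Unit clause (¬s) forces s = False.
Unit clause (p) forces p = True.
Unit clause (¬q) forces q = False.
That conflicts with the unit clause (q).
Neither r = True nor r = False works.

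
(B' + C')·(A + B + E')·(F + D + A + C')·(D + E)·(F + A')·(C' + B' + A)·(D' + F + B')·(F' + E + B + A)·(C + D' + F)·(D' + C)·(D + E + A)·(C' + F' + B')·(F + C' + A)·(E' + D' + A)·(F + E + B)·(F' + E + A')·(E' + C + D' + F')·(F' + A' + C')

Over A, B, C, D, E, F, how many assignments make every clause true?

4

There are 2^6 = 64 truth assignments over (A, B, C, D, E, F).
Split on D. With D = 1, the clauses containing D are satisfied and D' drops from the rest; 0 of the 2^5 = 32 assignments to the other variables satisfy what remains.
With D = 0, by the same count on the reduced clause set, 4 assignments work.
(One model: A=F, B=T, C=F, D=F, E=T, F=F.)
Total: 0 + 4 = 4.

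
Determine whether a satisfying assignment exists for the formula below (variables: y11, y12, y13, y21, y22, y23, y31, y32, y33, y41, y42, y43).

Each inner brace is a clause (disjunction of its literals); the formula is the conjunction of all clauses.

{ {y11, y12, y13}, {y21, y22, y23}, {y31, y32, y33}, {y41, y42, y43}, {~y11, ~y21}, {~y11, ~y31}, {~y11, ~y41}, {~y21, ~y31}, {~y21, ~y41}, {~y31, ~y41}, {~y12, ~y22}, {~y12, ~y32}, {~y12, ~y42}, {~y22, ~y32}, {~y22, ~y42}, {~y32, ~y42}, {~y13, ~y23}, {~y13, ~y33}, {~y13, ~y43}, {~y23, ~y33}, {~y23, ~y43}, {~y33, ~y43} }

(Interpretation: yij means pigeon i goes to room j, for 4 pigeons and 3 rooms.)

Try y11 = 0.
Try y12 = 1.
Unit clause (~y22) forces y22 = 0.
Unit clause (~y32) forces y32 = 0.
Unit clause (~y42) forces y42 = 0.
Try y21 = 1.
Unit clause (~y31) forces y31 = 0.
Unit clause (y33) forces y33 = 1.
Unit clause (~y41) forces y41 = 0.
Unit clause (y43) forces y43 = 1.
But (~y43) is also a unit clause — contradiction.
That branch fails; take y21 = 0 instead.
Unit clause (y23) forces y23 = 1.
Unit clause (~y13) forces y13 = 0.
Unit clause (~y33) forces y33 = 0.
Unit clause (y31) forces y31 = 1.
Unit clause (~y41) forces y41 = 0.
Unit clause (y43) forces y43 = 1.
But (~y43) is also a unit clause — contradiction.
Neither y21 = 1 nor y21 = 0 works.
That branch fails; take y12 = 0 instead.
Unit clause (y13) forces y13 = 1.
Unit clause (~y23) forces y23 = 0.
Unit clause (~y33) forces y33 = 0.
Unit clause (~y43) forces y43 = 0.
Try y21 = 1.
Unit clause (~y31) forces y31 = 0.
Unit clause (y32) forces y32 = 1.
Unit clause (~y41) forces y41 = 0.
Unit clause (y42) forces y42 = 1.
But (~y42) is also a unit clause — contradiction.
That branch fails; take y21 = 0 instead.
Unit clause (y22) forces y22 = 1.
Unit clause (~y32) forces y32 = 0.
Unit clause (y31) forces y31 = 1.
Unit clause (~y41) forces y41 = 0.
Unit clause (y42) forces y42 = 1.
But (~y42) is also a unit clause — contradiction.
Neither y21 = 1 nor y21 = 0 works.
Neither y12 = 1 nor y12 = 0 works.
That branch fails; take y11 = 1 instead.
Unit clause (~y21) forces y21 = 0.
Unit clause (~y31) forces y31 = 0.
Unit clause (~y41) forces y41 = 0.
Try y22 = 1.
Unit clause (~y12) forces y12 = 0.
Unit clause (~y32) forces y32 = 0.
Unit clause (y33) forces y33 = 1.
Unit clause (~y42) forces y42 = 0.
Unit clause (y43) forces y43 = 1.
But (~y43) is also a unit clause — contradiction.
That branch fails; take y22 = 0 instead.
Unit clause (y23) forces y23 = 1.
Unit clause (~y13) forces y13 = 0.
Unit clause (~y33) forces y33 = 0.
Unit clause (y32) forces y32 = 1.
Unit clause (~y12) forces y12 = 0.
Unit clause (~y42) forces y42 = 0.
Unit clause (y43) forces y43 = 1.
But (~y43) is also a unit clause — contradiction.
Neither y22 = 1 nor y22 = 0 works.
Neither y11 = 1 nor y11 = 0 works.
No assignment satisfies every clause.

No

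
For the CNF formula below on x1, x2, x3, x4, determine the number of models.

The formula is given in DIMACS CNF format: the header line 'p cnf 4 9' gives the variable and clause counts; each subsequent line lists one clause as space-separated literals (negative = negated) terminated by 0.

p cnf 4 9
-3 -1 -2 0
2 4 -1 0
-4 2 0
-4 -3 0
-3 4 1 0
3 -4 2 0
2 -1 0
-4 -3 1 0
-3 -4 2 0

5

There are 2^4 = 16 truth assignments over (x1, x2, x3, x4).
Split on x1. With x1 = True, the clauses containing x1 are satisfied and ¬x1 drops from the rest; 2 of the 2^3 = 8 assignments to the other variables satisfy what remains.
With x1 = False, by the same count on the reduced clause set, 3 assignments work.
(One model: x1=F, x2=F, x3=F, x4=F.)
Total: 2 + 3 = 5.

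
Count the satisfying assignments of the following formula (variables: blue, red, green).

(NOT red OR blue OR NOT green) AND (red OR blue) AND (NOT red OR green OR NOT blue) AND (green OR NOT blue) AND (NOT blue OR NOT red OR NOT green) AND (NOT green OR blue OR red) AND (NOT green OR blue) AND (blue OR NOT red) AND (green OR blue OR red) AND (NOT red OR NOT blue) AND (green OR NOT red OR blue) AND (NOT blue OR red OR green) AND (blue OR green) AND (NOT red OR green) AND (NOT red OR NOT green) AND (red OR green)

There are 2^3 = 8 truth assignments over (blue, red, green).
Split on blue. With blue = true, the clauses containing blue are satisfied and NOT blue drops from the rest; 1 of the 2^2 = 4 assignments to the other variables satisfy what remains.
With blue = false, by the same count on the reduced clause set, 0 assignments work.
(One model: blue=T, red=F, green=T.)
Total: 1 + 0 = 1.

1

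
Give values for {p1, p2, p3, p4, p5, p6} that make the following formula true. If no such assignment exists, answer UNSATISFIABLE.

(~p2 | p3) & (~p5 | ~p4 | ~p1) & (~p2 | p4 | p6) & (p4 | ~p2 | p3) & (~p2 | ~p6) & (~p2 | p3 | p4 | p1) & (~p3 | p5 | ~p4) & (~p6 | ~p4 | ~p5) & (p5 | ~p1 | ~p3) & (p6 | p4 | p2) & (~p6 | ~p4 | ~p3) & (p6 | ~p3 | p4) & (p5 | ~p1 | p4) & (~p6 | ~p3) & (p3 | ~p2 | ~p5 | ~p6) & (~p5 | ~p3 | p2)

Try p2 = 0.
Try p6 = 0.
From the singleton clause (p4), p4 = 1.
Try p5 = 0.
From the singleton clause (~p3), p3 = 0.
Every clause is now satisfied; p1 is unconstrained.

p1=0; p2=0; p3=0; p4=1; p5=0; p6=0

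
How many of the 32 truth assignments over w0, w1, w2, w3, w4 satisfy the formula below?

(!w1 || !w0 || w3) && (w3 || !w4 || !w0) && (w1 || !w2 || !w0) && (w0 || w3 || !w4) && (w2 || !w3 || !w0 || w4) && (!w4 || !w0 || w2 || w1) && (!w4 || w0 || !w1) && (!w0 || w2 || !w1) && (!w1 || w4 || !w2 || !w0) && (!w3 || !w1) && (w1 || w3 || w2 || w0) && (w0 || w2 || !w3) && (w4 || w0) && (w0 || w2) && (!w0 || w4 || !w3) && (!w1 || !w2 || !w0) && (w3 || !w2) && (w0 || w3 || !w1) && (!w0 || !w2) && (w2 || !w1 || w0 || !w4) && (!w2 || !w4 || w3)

2

There are 2^5 = 32 truth assignments over (w0, w1, w2, w3, w4).
Split on w3. With w3 = true, the clauses containing w3 are satisfied and !w3 drops from the rest; 1 of the 2^4 = 16 assignments to the other variables satisfy what remains.
With w3 = false, by the same count on the reduced clause set, 1 assignment works.
Total: 1 + 1 = 2.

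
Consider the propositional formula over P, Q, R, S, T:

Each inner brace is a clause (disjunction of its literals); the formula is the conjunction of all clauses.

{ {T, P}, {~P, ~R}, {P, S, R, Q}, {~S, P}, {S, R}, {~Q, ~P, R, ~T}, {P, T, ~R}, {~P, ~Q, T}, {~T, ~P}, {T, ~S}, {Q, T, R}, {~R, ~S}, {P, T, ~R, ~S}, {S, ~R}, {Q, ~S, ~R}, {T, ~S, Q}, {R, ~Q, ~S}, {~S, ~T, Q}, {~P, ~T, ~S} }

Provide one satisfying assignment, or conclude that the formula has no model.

UNSATISFIABLE

Suppose T = 1.
(~P) alone gives P = 0.
(~S) alone gives S = 0.
(R) alone gives R = 1.
Now (~R) is unsatisfied and unit — conflict.
Undo T and try T = 0.
(P) alone gives P = 1.
(~R) alone gives R = 0.
(S) alone gives S = 1.
Now (~S) is unsatisfied and unit — conflict.
Either choice for T ends in contradiction.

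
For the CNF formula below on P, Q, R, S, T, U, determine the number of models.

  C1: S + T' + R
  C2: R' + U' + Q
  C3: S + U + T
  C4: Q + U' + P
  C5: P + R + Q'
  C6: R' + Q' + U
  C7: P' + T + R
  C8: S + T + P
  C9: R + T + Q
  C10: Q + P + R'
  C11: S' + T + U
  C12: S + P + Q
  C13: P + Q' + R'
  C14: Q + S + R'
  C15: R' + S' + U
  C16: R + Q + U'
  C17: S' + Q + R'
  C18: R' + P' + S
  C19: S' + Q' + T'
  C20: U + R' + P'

There are 2^6 = 64 truth assignments over (P, Q, R, S, T, U).
Split on P. With P = 1, the clauses containing P are satisfied and P' drops from the rest; 2 of the 2^5 = 32 assignments to the other variables satisfy what remains.
With P = 0, by the same count on the reduced clause set, 1 assignment works.
(One model: P=F, Q=F, R=F, S=T, T=T, U=F.)
Total: 2 + 1 = 3.

3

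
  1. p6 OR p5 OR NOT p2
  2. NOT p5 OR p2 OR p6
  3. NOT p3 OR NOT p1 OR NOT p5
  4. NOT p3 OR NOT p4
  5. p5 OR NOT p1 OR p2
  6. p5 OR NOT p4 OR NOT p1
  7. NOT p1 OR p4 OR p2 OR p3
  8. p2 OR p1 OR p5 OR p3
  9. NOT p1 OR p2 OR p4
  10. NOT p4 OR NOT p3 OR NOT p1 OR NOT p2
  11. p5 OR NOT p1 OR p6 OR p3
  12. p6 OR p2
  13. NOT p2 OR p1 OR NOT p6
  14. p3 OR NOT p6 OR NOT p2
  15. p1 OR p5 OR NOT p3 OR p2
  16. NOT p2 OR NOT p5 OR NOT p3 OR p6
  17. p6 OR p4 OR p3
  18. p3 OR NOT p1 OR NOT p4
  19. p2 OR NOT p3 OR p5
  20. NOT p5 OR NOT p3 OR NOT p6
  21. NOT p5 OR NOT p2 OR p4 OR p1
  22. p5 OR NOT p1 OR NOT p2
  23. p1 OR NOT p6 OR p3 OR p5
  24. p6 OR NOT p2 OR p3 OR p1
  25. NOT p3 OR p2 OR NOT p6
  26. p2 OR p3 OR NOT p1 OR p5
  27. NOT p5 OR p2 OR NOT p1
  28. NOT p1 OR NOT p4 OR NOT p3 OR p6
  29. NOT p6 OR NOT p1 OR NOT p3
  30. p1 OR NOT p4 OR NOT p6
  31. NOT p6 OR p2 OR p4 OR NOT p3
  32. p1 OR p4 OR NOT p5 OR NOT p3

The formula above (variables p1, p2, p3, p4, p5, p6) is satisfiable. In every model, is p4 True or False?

False

Suppose p4 = true.
(NOT p3) alone gives p3 = false.
(NOT p1) alone gives p1 = false.
(NOT p6) alone gives p6 = false.
(p2) alone gives p2 = true.
But (NOT p2) is also a unit clause — contradiction.
So every satisfying assignment has p4 = False.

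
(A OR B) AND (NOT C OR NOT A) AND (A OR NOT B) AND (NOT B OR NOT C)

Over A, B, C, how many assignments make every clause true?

There are 2^3 = 8 truth assignments over (A, B, C).
Check each against the 4 clauses (columns in the order A, B, C):
  F F F  ✗ fails (A OR B)
  F F T  ✗ fails (A OR B)
  F T F  ✗ fails (A OR NOT B)
  F T T  ✗ fails (A OR NOT B)
  T F F  ✓ satisfies all
  T F T  ✗ fails (NOT C OR NOT A)
  T T F  ✓ satisfies all
  T T T  ✗ fails (NOT C OR NOT A)
2 of the 8 rows are models.

2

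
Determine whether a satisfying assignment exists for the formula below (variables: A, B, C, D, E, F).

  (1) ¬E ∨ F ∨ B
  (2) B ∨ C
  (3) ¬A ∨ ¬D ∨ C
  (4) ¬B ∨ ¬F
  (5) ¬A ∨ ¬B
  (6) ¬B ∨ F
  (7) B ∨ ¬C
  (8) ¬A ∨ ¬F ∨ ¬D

Try B = True.
From the singleton clause (¬F), F = False.
Now (F) is unsatisfied and unit — conflict.
So B must be the other value — set B = False.
From the singleton clause (C), C = True.
Now (¬C) is unsatisfied and unit — conflict.
Either choice for B ends in contradiction.
No assignment satisfies every clause.

No, unsatisfiable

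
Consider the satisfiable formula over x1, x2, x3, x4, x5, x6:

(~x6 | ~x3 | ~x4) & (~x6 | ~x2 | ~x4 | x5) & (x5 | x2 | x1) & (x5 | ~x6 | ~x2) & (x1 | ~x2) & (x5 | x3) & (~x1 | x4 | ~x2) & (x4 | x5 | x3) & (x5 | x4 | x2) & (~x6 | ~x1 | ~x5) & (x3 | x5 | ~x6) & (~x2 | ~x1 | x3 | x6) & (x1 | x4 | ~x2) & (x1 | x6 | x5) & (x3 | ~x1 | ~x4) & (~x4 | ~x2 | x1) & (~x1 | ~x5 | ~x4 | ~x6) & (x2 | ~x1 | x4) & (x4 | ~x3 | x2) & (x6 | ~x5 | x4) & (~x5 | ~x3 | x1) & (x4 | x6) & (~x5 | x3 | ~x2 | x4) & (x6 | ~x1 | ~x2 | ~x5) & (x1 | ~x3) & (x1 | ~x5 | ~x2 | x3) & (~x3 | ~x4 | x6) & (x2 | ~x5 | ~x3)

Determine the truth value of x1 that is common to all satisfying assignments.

False

Suppose x1 = 1.
Try x5 = 1.
From the singleton clause (~x6), x6 = 0.
From the singleton clause (x4), x4 = 1.
From the singleton clause (x3), x3 = 1.
Now (~x3) is unsatisfied and unit — conflict.
That branch fails; take x5 = 0 instead.
From the singleton clause (x3), x3 = 1.
Try x6 = 0.
From the singleton clause (x4), x4 = 1.
Now (~x4) is unsatisfied and unit — conflict.
That branch fails; take x6 = 1 instead.
From the singleton clause (~x4), x4 = 0.
From the singleton clause (~x2), x2 = 0.
Now (x2) is unsatisfied and unit — conflict.
Both values of x6 lead to a conflict.
Both values of x5 lead to a conflict.
So every satisfying assignment has x1 = False.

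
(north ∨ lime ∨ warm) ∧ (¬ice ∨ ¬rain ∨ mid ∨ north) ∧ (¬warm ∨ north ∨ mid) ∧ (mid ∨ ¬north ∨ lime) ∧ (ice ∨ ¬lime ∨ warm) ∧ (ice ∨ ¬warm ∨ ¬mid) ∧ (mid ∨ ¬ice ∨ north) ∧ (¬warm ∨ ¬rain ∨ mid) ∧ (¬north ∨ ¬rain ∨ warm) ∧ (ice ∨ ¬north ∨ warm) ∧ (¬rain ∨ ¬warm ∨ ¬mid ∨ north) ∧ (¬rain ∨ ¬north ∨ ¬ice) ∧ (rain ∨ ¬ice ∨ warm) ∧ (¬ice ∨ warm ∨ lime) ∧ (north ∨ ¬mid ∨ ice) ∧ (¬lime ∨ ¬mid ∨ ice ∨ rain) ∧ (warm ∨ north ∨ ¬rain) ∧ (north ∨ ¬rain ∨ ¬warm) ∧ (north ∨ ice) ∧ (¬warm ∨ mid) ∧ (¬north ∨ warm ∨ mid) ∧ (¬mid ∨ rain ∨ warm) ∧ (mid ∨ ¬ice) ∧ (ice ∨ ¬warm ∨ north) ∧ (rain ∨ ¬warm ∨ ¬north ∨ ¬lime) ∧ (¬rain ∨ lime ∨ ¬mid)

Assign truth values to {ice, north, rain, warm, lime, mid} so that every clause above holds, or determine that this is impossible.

Try north = False.
From the singleton clause (ice), ice = True.
From the singleton clause (mid), mid = True.
Try lime = True.
Try rain = False.
From the singleton clause (warm), warm = True.
Every clause now holds.

ice=True,  north=False,  rain=False,  warm=True,  lime=True,  mid=True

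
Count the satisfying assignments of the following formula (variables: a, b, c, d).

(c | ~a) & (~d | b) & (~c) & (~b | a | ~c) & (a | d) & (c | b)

There are 2^4 = 16 truth assignments over (a, b, c, d).
Check each against the 6 clauses (columns in the order a, b, c, d):
  F F F F  ✗ fails (a | d)
  F F F T  ✗ fails (~d | b)
  F F T F  ✗ fails (~c)
  F F T T  ✗ fails (~d | b)
  F T F F  ✗ fails (a | d)
  F T F T  ✓ satisfies all
  F T T F  ✗ fails (~c)
  F T T T  ✗ fails (~c)
  T F F F  ✗ fails (c | ~a)
  T F F T  ✗ fails (c | ~a)
  T F T F  ✗ fails (~c)
  T F T T  ✗ fails (~d | b)
  T T F F  ✗ fails (c | ~a)
  T T F T  ✗ fails (c | ~a)
  T T T F  ✗ fails (~c)
  T T T T  ✗ fails (~c)
1 of the 16 rows is a model.

1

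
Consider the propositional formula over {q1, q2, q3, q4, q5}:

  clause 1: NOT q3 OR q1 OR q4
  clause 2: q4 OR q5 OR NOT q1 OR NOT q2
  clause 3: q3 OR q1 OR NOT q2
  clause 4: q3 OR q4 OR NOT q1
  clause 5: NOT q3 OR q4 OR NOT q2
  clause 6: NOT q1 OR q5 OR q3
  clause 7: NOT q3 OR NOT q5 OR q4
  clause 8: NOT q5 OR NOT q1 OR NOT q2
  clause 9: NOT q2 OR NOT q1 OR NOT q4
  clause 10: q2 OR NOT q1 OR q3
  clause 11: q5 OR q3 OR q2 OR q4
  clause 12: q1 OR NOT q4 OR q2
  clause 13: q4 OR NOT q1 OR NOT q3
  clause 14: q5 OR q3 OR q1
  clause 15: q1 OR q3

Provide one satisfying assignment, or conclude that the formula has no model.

Branch on q1: set q1 = true.
Branch on q3: set q3 = true.
(q4) alone gives q4 = true.
(NOT q2) alone gives q2 = false.
Every clause is now satisfied; q5 is unconstrained.

q1 ↦ true,  q2 ↦ false,  q3 ↦ true,  q4 ↦ true,  q5 ↦ true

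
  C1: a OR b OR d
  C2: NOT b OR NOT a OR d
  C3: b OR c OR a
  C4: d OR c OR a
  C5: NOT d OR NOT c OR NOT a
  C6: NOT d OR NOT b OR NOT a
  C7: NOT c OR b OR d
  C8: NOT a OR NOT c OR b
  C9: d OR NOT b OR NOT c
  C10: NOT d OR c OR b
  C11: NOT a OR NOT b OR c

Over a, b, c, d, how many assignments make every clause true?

4

There are 2^4 = 16 truth assignments over (a, b, c, d).
Check each against the 11 clauses (columns in the order a, b, c, d):
  F F F F  ✗ fails (a OR b OR d)
  F F F T  ✗ fails (b OR c OR a)
  F F T F  ✗ fails (a OR b OR d)
  F F T T  ✓ satisfies all
  F T F F  ✗ fails (d OR c OR a)
  F T F T  ✓ satisfies all
  F T T F  ✗ fails (d OR NOT b OR NOT c)
  F T T T  ✓ satisfies all
  T F F F  ✓ satisfies all
  T F F T  ✗ fails (NOT d OR c OR b)
  T F T F  ✗ fails (NOT c OR b OR d)
  T F T T  ✗ fails (NOT d OR NOT c OR NOT a)
  T T F F  ✗ fails (NOT b OR NOT a OR d)
  T T F T  ✗ fails (NOT d OR NOT b OR NOT a)
  T T T F  ✗ fails (NOT b OR NOT a OR d)
  T T T T  ✗ fails (NOT d OR NOT c OR NOT a)
4 of the 16 rows are models.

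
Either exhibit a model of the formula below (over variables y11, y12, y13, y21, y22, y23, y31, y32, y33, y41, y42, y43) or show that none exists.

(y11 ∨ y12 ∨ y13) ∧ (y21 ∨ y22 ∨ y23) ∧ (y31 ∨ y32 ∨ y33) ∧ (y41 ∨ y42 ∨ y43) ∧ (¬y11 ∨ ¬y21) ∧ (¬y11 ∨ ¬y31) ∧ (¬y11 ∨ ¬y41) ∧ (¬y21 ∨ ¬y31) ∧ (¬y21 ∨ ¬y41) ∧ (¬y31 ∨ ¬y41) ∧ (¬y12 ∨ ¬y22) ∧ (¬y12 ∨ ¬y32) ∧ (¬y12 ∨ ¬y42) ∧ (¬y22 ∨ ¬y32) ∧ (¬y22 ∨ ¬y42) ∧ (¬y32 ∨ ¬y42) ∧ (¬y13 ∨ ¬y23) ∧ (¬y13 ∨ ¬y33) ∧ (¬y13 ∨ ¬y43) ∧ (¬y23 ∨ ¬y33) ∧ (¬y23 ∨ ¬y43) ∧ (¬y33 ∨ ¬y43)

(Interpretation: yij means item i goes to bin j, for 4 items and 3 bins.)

Case y11 = False:
Case y12 = True:
Unit clause (¬y22) forces y22 = False.
Unit clause (¬y32) forces y32 = False.
Unit clause (¬y42) forces y42 = False.
Case y21 = True:
Unit clause (¬y31) forces y31 = False.
Unit clause (y33) forces y33 = True.
Unit clause (¬y41) forces y41 = False.
Unit clause (y43) forces y43 = True.
But (¬y43) is also a unit clause — contradiction.
So y21 must be the other value — set y21 = False.
Unit clause (y23) forces y23 = True.
Unit clause (¬y13) forces y13 = False.
Unit clause (¬y33) forces y33 = False.
Unit clause (y31) forces y31 = True.
Unit clause (¬y41) forces y41 = False.
Unit clause (y43) forces y43 = True.
But (¬y43) is also a unit clause — contradiction.
Neither y21 = True nor y21 = False works.
So y12 must be the other value — set y12 = False.
Unit clause (y13) forces y13 = True.
Unit clause (¬y23) forces y23 = False.
Unit clause (¬y33) forces y33 = False.
Unit clause (¬y43) forces y43 = False.
Case y21 = True:
Unit clause (¬y31) forces y31 = False.
Unit clause (y32) forces y32 = True.
Unit clause (¬y41) forces y41 = False.
Unit clause (y42) forces y42 = True.
But (¬y42) is also a unit clause — contradiction.
So y21 must be the other value — set y21 = False.
Unit clause (y22) forces y22 = True.
Unit clause (¬y32) forces y32 = False.
Unit clause (y31) forces y31 = True.
Unit clause (¬y41) forces y41 = False.
Unit clause (y42) forces y42 = True.
But (¬y42) is also a unit clause — contradiction.
Neither y21 = True nor y21 = False works.
Neither y12 = True nor y12 = False works.
So y11 must be the other value — set y11 = True.
Unit clause (¬y21) forces y21 = False.
Unit clause (¬y31) forces y31 = False.
Unit clause (¬y41) forces y41 = False.
Case y22 = True:
Unit clause (¬y12) forces y12 = False.
Unit clause (¬y32) forces y32 = False.
Unit clause (y33) forces y33 = True.
Unit clause (¬y42) forces y42 = False.
Unit clause (y43) forces y43 = True.
But (¬y43) is also a unit clause — contradiction.
So y22 must be the other value — set y22 = False.
Unit clause (y23) forces y23 = True.
Unit clause (¬y13) forces y13 = False.
Unit clause (¬y33) forces y33 = False.
Unit clause (y32) forces y32 = True.
Unit clause (¬y12) forces y12 = False.
Unit clause (¬y42) forces y42 = False.
Unit clause (y43) forces y43 = True.
But (¬y43) is also a unit clause — contradiction.
Neither y22 = True nor y22 = False works.
Neither y11 = True nor y11 = False works.

UNSATISFIABLE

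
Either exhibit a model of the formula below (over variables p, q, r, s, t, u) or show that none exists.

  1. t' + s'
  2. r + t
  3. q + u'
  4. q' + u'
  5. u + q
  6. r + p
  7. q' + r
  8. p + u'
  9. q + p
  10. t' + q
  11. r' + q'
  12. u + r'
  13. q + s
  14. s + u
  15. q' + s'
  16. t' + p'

Branch on t: set t = 0.
Unit clause (r) forces r = 1.
Unit clause (q') forces q = 0.
Unit clause (u') forces u = 0.
Now (u) is unsatisfied and unit — conflict.
Undo t and try t = 1.
Unit clause (s') forces s = 0.
Unit clause (q) forces q = 1.
Unit clause (u') forces u = 0.
Now (u) is unsatisfied and unit — conflict.
Both values of t lead to a conflict.

UNSATISFIABLE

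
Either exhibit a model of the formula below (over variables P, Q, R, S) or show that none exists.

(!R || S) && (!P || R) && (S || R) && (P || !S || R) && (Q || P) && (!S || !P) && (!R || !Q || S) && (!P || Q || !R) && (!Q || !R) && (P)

UNSATISFIABLE

Unit clause (P) forces P = true.
Unit clause (R) forces R = true.
Unit clause (S) forces S = true.
That conflicts with the unit clause (!S).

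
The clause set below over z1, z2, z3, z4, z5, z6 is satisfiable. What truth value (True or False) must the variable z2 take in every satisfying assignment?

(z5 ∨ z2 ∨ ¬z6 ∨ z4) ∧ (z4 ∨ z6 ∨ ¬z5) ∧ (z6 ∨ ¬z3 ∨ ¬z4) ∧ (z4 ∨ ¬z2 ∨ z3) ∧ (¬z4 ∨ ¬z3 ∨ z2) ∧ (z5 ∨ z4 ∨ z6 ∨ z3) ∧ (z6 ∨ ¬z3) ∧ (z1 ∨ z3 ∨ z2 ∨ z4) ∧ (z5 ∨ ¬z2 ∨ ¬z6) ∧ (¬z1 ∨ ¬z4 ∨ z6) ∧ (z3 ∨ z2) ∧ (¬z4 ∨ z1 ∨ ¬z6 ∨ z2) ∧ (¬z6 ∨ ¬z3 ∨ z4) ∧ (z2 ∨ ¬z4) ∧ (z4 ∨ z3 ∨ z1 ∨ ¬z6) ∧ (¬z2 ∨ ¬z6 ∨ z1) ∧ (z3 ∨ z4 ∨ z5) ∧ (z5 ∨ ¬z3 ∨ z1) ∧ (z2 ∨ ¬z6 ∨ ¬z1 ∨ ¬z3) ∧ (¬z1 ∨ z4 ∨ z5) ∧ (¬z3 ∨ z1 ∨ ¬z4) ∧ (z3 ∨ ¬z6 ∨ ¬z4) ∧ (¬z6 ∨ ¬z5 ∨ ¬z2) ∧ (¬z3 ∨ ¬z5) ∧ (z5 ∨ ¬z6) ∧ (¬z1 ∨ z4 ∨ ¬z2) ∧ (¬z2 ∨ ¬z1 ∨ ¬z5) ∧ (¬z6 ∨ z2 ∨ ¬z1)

True

Suppose z2 = False.
From the singleton clause (z3), z3 = True.
From the singleton clause (¬z4), z4 = False.
From the singleton clause (z6), z6 = True.
That conflicts with the unit clause (¬z6).
So every satisfying assignment has z2 = True.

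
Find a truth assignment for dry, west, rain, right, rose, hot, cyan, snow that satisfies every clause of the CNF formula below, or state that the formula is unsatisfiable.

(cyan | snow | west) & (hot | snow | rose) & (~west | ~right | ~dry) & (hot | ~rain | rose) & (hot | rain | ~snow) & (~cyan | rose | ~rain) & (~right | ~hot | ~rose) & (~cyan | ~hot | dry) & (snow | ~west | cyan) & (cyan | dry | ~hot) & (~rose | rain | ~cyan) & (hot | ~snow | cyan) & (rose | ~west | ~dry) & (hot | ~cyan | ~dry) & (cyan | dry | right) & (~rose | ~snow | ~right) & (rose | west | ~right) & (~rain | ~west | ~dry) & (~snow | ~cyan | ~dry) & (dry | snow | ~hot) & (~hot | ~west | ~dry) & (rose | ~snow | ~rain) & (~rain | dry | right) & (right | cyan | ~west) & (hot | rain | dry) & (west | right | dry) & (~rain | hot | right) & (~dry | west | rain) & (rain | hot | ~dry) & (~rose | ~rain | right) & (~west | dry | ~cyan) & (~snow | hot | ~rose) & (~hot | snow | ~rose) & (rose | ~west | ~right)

Branch on cyan: set cyan = 1.
Branch on rose: set rose = 1.
From the singleton clause (rain), rain = 1.
From the singleton clause (right), right = 1.
From the singleton clause (~hot), hot = 0.
From the singleton clause (~dry), dry = 0.
From the singleton clause (~snow), snow = 0.
From the singleton clause (~west), west = 0.
This assignment satisfies each clause.

dry=0; west=0; rain=1; right=1; rose=1; hot=0; cyan=1; snow=0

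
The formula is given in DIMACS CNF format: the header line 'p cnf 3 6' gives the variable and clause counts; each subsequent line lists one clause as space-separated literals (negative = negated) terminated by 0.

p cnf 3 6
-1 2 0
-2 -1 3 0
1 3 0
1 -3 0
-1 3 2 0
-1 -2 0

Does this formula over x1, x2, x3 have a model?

Suppose x1 = False.
Unit clause (x3) forces x3 = True.
Now (¬x3) is unsatisfied and unit — conflict.
Undo x1 and try x1 = True.
Unit clause (x2) forces x2 = True.
Now (¬x2) is unsatisfied and unit — conflict.
Either choice for x1 ends in contradiction.
No assignment satisfies every clause.

No, unsatisfiable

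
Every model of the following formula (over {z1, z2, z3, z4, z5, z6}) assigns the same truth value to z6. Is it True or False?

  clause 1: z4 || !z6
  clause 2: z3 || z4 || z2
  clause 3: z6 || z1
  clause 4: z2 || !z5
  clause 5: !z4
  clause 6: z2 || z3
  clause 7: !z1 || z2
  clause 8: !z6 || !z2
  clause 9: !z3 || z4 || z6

Suppose z6 = true.
Unit clause (z4) forces z4 = true.
But (!z4) is also a unit clause — contradiction.
So every satisfying assignment has z6 = False.

False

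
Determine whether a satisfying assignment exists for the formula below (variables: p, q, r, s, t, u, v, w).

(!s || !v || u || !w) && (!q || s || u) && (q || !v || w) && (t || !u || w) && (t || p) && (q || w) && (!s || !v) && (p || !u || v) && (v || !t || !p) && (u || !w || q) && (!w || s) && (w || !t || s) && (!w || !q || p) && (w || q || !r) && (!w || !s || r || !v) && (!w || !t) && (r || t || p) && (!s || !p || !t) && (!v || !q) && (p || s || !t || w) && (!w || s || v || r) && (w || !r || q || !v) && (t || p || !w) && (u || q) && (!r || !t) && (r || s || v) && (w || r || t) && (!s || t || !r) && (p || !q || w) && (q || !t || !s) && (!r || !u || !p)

Yes, satisfiable

Try t = false.
From the singleton clause (p), p = true.
Try u = true.
From the singleton clause (w), w = true.
From the singleton clause (s), s = true.
From the singleton clause (!v), v = false.
From the singleton clause (!r), r = false.
Every clause is now satisfied; q is unconstrained.
A satisfying assignment: p=true; q=true; r=false; s=true; t=false; u=true; v=false; w=true.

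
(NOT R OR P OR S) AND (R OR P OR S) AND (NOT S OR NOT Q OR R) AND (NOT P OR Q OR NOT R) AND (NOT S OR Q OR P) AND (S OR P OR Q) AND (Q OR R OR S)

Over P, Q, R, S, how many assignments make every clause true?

There are 2^4 = 16 truth assignments over (P, Q, R, S).
Check each against the 7 clauses (columns in the order P, Q, R, S):
  F F F F  ✗ fails (R OR P OR S)
  F F F T  ✗ fails (NOT S OR Q OR P)
  F F T F  ✗ fails (NOT R OR P OR S)
  F F T T  ✗ fails (NOT S OR Q OR P)
  F T F F  ✗ fails (R OR P OR S)
  F T F T  ✗ fails (NOT S OR NOT Q OR R)
  F T T F  ✗ fails (NOT R OR P OR S)
  F T T T  ✓ satisfies all
  T F F F  ✗ fails (Q OR R OR S)
  T F F T  ✓ satisfies all
  T F T F  ✗ fails (NOT P OR Q OR NOT R)
  T F T T  ✗ fails (NOT P OR Q OR NOT R)
  T T F F  ✓ satisfies all
  T T F T  ✗ fails (NOT S OR NOT Q OR R)
  T T T F  ✓ satisfies all
  T T T T  ✓ satisfies all
5 of the 16 rows are models.

5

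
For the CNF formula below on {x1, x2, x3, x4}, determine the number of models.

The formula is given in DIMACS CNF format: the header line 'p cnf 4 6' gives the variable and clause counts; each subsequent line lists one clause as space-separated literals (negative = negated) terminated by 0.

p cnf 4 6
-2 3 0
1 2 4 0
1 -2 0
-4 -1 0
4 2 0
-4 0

1

There are 2^4 = 16 truth assignments over (x1, x2, x3, x4).
Check each against the 6 clauses (columns in the order x1, x2, x3, x4):
  F F F F  ✗ fails (x1 ∨ x2 ∨ x4)
  F F F T  ✗ fails (¬x4)
  F F T F  ✗ fails (x1 ∨ x2 ∨ x4)
  F F T T  ✗ fails (¬x4)
  F T F F  ✗ fails (¬x2 ∨ x3)
  F T F T  ✗ fails (¬x2 ∨ x3)
  F T T F  ✗ fails (x1 ∨ ¬x2)
  F T T T  ✗ fails (x1 ∨ ¬x2)
  T F F F  ✗ fails (x4 ∨ x2)
  T F F T  ✗ fails (¬x4 ∨ ¬x1)
  T F T F  ✗ fails (x4 ∨ x2)
  T F T T  ✗ fails (¬x4 ∨ ¬x1)
  T T F F  ✗ fails (¬x2 ∨ x3)
  T T F T  ✗ fails (¬x2 ∨ x3)
  T T T F  ✓ satisfies all
  T T T T  ✗ fails (¬x4 ∨ ¬x1)
1 of the 16 rows is a model.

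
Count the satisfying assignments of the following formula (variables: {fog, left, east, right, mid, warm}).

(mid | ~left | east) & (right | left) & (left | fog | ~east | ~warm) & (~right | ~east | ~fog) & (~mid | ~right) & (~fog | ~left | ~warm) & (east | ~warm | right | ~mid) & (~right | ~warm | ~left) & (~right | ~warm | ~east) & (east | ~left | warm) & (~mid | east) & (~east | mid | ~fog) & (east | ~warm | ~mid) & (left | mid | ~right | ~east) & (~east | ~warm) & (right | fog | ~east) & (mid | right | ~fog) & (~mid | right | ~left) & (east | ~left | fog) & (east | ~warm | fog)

There are 2^6 = 64 truth assignments over (fog, left, east, right, mid, warm).
Split on east. With east = 1, the clauses containing east are satisfied and ~east drops from the rest; 1 of the 2^5 = 32 assignments to the other variables satisfy what remains.
With east = 0, by the same count on the reduced clause set, 3 assignments work.
(One model: fog=F, left=F, east=F, right=T, mid=F, warm=F.)
Total: 1 + 3 = 4.

4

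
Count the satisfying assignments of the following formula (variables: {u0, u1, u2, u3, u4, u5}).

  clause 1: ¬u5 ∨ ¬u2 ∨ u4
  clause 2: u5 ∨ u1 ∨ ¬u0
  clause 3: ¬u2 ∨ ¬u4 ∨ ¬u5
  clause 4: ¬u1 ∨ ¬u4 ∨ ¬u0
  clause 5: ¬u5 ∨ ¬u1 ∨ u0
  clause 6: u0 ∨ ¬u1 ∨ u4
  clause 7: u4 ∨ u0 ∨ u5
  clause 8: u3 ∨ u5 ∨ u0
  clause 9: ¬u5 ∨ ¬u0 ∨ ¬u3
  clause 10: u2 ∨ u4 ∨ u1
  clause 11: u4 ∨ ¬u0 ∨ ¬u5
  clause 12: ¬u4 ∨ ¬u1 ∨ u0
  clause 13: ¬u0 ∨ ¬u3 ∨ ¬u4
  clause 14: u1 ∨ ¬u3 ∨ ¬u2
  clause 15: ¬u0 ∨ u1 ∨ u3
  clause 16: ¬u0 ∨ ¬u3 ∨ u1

7

There are 2^6 = 64 truth assignments over (u0, u1, u2, u3, u4, u5).
Split on u1. With u1 = True, the clauses containing u1 are satisfied and ¬u1 drops from the rest; 4 of the 2^5 = 32 assignments to the other variables satisfy what remains.
With u1 = False, by the same count on the reduced clause set, 3 assignments work.
(One model: u0=F, u1=F, u2=F, u3=F, u4=T, u5=T.)
Total: 4 + 3 = 7.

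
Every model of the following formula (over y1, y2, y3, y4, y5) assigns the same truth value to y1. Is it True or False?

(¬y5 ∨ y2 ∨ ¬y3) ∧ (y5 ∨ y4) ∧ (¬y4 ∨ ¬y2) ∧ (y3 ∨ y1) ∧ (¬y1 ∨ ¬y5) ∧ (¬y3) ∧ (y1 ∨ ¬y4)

Suppose y1 = False.
(y3) alone gives y3 = True.
But (¬y3) is also a unit clause — contradiction.
So every satisfying assignment has y1 = True.

True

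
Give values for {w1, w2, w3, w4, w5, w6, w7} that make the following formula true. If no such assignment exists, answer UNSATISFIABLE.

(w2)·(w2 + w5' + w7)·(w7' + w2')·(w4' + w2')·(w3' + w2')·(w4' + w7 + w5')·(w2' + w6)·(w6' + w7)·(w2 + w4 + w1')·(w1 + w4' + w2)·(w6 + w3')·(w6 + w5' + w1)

UNSATISFIABLE

From the singleton clause (w2), w2 = 1.
From the singleton clause (w7'), w7 = 0.
From the singleton clause (w4'), w4 = 0.
From the singleton clause (w3'), w3 = 0.
From the singleton clause (w6), w6 = 1.
But (w6') is also a unit clause — contradiction.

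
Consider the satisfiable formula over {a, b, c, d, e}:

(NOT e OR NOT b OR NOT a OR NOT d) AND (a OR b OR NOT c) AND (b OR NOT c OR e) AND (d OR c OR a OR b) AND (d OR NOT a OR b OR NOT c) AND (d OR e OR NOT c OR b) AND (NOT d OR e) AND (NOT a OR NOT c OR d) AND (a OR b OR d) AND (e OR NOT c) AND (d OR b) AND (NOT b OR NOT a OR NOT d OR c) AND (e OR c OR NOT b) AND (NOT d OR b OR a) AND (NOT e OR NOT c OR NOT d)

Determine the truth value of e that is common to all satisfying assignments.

True

Suppose e = false.
(NOT d) alone gives d = false.
(NOT c) alone gives c = false.
(b) alone gives b = true.
Now (NOT b) is unsatisfied and unit — conflict.
So every satisfying assignment has e = True.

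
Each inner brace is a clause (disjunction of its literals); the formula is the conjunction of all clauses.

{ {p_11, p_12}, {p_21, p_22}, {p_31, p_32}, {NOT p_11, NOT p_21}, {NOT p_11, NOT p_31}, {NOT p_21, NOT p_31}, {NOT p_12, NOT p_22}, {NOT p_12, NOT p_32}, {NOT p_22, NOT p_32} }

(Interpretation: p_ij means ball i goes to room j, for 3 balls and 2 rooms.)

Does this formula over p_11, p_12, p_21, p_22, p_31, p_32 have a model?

Suppose p_11 = true.
From the singleton clause (NOT p_21), p_21 = false.
From the singleton clause (p_22), p_22 = true.
From the singleton clause (NOT p_31), p_31 = false.
From the singleton clause (p_32), p_32 = true.
But (NOT p_32) is also a unit clause — contradiction.
Backtrack on p_11: now try p_11 = false.
From the singleton clause (p_12), p_12 = true.
From the singleton clause (NOT p_22), p_22 = false.
From the singleton clause (p_21), p_21 = true.
From the singleton clause (NOT p_31), p_31 = false.
From the singleton clause (p_32), p_32 = true.
But (NOT p_32) is also a unit clause — contradiction.
Both values of p_11 lead to a conflict.
No assignment satisfies every clause.

Unsatisfiable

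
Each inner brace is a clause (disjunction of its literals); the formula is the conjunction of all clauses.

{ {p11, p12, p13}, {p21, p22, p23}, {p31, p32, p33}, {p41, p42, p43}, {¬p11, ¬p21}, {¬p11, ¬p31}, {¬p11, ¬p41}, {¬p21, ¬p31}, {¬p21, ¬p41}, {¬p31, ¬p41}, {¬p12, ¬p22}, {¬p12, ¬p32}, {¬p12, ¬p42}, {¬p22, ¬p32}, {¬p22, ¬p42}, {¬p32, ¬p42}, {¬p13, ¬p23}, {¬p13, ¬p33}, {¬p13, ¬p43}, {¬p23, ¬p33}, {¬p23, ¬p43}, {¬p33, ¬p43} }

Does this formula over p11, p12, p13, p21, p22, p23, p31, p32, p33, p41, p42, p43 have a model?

Branch on p11: set p11 = False.
Branch on p12: set p12 = True.
(¬p22) alone gives p22 = False.
(¬p32) alone gives p32 = False.
(¬p42) alone gives p42 = False.
Branch on p21: set p21 = True.
(¬p31) alone gives p31 = False.
(p33) alone gives p33 = True.
(¬p41) alone gives p41 = False.
(p43) alone gives p43 = True.
That conflicts with the unit clause (¬p43).
So p21 must be the other value — set p21 = False.
(p23) alone gives p23 = True.
(¬p13) alone gives p13 = False.
(¬p33) alone gives p33 = False.
(p31) alone gives p31 = True.
(¬p41) alone gives p41 = False.
(p43) alone gives p43 = True.
That conflicts with the unit clause (¬p43).
Both values of p21 lead to a conflict.
So p12 must be the other value — set p12 = False.
(p13) alone gives p13 = True.
(¬p23) alone gives p23 = False.
(¬p33) alone gives p33 = False.
(¬p43) alone gives p43 = False.
Branch on p21: set p21 = True.
(¬p31) alone gives p31 = False.
(p32) alone gives p32 = True.
(¬p41) alone gives p41 = False.
(p42) alone gives p42 = True.
That conflicts with the unit clause (¬p42).
So p21 must be the other value — set p21 = False.
(p22) alone gives p22 = True.
(¬p32) alone gives p32 = False.
(p31) alone gives p31 = True.
(¬p41) alone gives p41 = False.
(p42) alone gives p42 = True.
That conflicts with the unit clause (¬p42).
Both values of p21 lead to a conflict.
Both values of p12 lead to a conflict.
So p11 must be the other value — set p11 = True.
(¬p21) alone gives p21 = False.
(¬p31) alone gives p31 = False.
(¬p41) alone gives p41 = False.
Branch on p22: set p22 = True.
(¬p12) alone gives p12 = False.
(¬p32) alone gives p32 = False.
(p33) alone gives p33 = True.
(¬p42) alone gives p42 = False.
(p43) alone gives p43 = True.
That conflicts with the unit clause (¬p43).
So p22 must be the other value — set p22 = False.
(p23) alone gives p23 = True.
(¬p13) alone gives p13 = False.
(¬p33) alone gives p33 = False.
(p32) alone gives p32 = True.
(¬p12) alone gives p12 = False.
(¬p42) alone gives p42 = False.
(p43) alone gives p43 = True.
That conflicts with the unit clause (¬p43).
Both values of p22 lead to a conflict.
Both values of p11 lead to a conflict.
No assignment satisfies every clause.

No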